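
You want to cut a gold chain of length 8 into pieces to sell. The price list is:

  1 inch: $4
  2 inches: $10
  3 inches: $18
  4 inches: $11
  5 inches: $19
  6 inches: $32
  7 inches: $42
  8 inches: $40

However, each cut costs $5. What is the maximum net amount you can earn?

41

Consider every possible first cut. r[k] is the best of p[i]+r[k−i] over all sellable i≤k, charging 5 whenever i<k.
r[1] = 4
r[2] = 10
r[3] = 18
r[4] = 17  (first piece 1, then r[3]=18)
r[5] = 23  (first piece 2, then r[3]=18)
r[6] = 32
r[7] = 42
r[8] = 41  (first piece 1, then r[7]=42)
One optimal plan: pieces 7 + 1 (1 cut) → $46 − $5 = $41.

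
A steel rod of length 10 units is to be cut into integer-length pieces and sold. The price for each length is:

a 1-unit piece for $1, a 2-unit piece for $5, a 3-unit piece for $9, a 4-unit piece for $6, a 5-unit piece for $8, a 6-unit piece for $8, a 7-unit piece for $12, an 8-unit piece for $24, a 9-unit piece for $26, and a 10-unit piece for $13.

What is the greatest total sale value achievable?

29

Build best[k] bottom-up: best[k] = max over allowed piece i of (p[i] + best[k−i]).
best[1] = 1
best[2] = max(1+1, 5+0) = 5
best[3] = max(1+5, 5+1, 9+0) = 9
best[4] = max(1+9, 5+5, 9+1, 6+0) = 10
best[5] = max(1+10, 5+9, 9+5, 6+1, 8+0) = 14
best[6] = max(1+14, 5+10, 9+9, 6+5, 8+1, 8+0) = 18
best[7] = max(1+18, 5+14, 9+10, …, 8+1, 12+0) = 19
best[8] = max(1+19, 5+18, 9+14, …, 12+1, 24+0) = 24
best[9] = max(1+24, 5+19, 9+18, …, 24+1, 26+0) = 27
best[10] = max(1+27, 5+24, 9+19, …, 26+1, 13+0) = 29
One optimal cutting: 8 + 2 → $24 + $5 = $29.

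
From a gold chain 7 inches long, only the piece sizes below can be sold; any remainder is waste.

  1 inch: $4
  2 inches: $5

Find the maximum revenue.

28

Build r[k] bottom-up: r[k] = max over allowed piece i of (p[i] + r[k−i]).
r[1] = 4
r[2] = max(4+4, 5+0) = 8
r[3] = max(4+8, 5+4) = 12
r[4] = max(4+12, 5+8) = 16
r[5] = max(4+16, 5+12) = 20
r[6] = max(4+20, 5+16) = 24
r[7] = max(4+24, 5+20) = 28
One optimal cutting: 1 + 1 + 1 + 1 + 1 + 1 + 1 → $28.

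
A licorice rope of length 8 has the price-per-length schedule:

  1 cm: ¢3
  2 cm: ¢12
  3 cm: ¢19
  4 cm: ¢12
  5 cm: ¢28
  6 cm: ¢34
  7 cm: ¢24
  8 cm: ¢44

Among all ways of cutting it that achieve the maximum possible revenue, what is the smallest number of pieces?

Consider every possible first cut. r[k] is the best of p[i]+r[k−i] over all sellable i≤k.
r[1] = 3
r[2] = max(3+3, 12+0) = 12
r[3] = max(3+12, 12+3, 19+0) = 19
r[4] = max(3+19, 12+12, 19+3, 12+0) = 24
r[5] = max(3+24, 12+19, 19+12, 12+3, 28+0) = 31
r[6] = max(3+31, 12+24, 19+19, 12+12, 28+3, 34+0) = 38
r[7] = max(3+38, 12+31, 19+24, …, 34+3, 24+0) = 43
r[8] = max(3+43, 12+38, 19+31, …, 24+3, 44+0) = 50
Maximum revenue is ¢50.
Now minimize piece count subject to staying optimal: for each k, pieces[k] = 1 + min over i with p[i]+r[k−i]=r[k] of pieces[k−i].
pieces[5] = 2
pieces[6] = 2
pieces[7] = 3
pieces[8] = 3

3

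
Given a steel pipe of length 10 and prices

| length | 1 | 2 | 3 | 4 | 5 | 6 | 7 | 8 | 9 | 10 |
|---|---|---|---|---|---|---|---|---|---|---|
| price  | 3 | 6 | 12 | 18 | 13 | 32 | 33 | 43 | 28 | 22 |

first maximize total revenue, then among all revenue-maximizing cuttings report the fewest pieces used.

2

Consider every possible first cut. r[k] is the best of p[i]+r[k−i] over all sellable i≤k.
r[1] = 3
r[2] = 6  (first piece 1, then r[1]=3)
r[3] = 12
r[4] = 18
r[5] = 21  (first piece 1, then r[4]=18)
r[6] = 32
r[7] = 35  (first piece 1, then r[6]=32)
r[8] = 43
r[9] = 46  (first piece 1, then r[8]=43)
r[10] = 50  (first piece 4, then r[6]=32)
Maximum revenue is $50.
Now minimize piece count subject to staying optimal: for each k, pieces[k] = 1 + min over i with p[i]+r[k−i]=r[k] of pieces[k−i].
pieces[7] = 2
pieces[8] = 1
pieces[9] = 2
pieces[10] = 2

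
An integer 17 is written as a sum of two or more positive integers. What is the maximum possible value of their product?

486

Fill P[k] for k=2..17: at each k try every first piece i and multiply by the better of (k−i) uncut or P[k−i].
P[2] = 1*max(1,0) = 1*1 = 1
P[3] = 1*max(2,1) = 1*2 = 2
P[4] = 2*max(2,1) = 2*2 = 4
P[5] = 2*max(3,2) = 2*3 = 6
P[6] = 3*max(3,2) = 3*3 = 9
P[7] = 2*max(5,6) = 2*6 = 12
P[8] = 2*max(6,9) = 2*9 = 18
P[9] = 3*max(6,9) = 3*9 = 27
P[10] = 2*max(8,18) = 2*18 = 36
P[11] = 2*max(9,27) = 2*27 = 54
P[12] = 3*max(9,27) = 3*27 = 81
P[13] = 2*max(11,54) = 2*54 = 108
P[14] = 2*max(12,81) = 2*81 = 162
P[15] = 3*max(12,81) = 3*81 = 243
P[16] = 2*max(14,162) = 2*162 = 324
P[17] = 2*max(15,243) = 2*243 = 486
One optimal split: 3 + 3 + 3 + 3 + 3 + 2; product 3*3*3*3*3*2 = 486.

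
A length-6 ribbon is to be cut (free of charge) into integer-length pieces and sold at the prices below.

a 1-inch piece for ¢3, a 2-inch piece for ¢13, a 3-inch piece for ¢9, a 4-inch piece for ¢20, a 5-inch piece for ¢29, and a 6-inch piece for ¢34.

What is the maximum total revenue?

39

Let r[k] be the best obtainable value from length k. For each k, try every first piece i and keep the best of price[i] + r[k−i].
r[1] = 3
r[2] = 13
r[3] = 16  (first piece 1, then r[2]=13)
r[4] = 26  (first piece 2, then r[2]=13)
r[5] = 29  (first piece 1, then r[4]=26)
r[6] = 39  (first piece 2, then r[4]=26)
One optimal cutting: 2 + 2 + 2 → ¢13 + ¢13 + ¢13 = ¢39.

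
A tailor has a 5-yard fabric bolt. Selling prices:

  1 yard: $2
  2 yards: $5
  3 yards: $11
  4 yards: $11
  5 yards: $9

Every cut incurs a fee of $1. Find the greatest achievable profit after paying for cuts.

15

Consider every possible first cut. net[k] is the best of p[i]+net[k−i] over all sellable i≤k, charging 1 whenever i<k.
net[1] = 2
net[2] = 5
net[3] = 11
net[4] = 12  (first piece 1, then net[3]=11)
net[5] = 15  (first piece 2, then net[3]=11)
One optimal plan: pieces 3 + 2 (1 cut) → $16 − $1 = $15.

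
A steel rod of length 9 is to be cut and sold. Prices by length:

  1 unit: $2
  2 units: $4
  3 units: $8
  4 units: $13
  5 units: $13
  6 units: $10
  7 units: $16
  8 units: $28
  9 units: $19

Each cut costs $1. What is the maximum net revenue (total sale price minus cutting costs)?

Let v[k] be the best obtainable value from length k. For each k, try every first piece i and keep the best of price[i] + v[k−i] minus the 1 cut fee when i<k.
v[1] = 2
v[2] = 4
v[3] = 8
v[4] = 13
v[5] = 14  (first piece 1, then v[4]=13)
v[6] = 16  (first piece 2, then v[4]=13)
v[7] = 20  (first piece 3, then v[4]=13)
v[8] = 28
v[9] = 29  (first piece 1, then v[8]=28)
One optimal plan: pieces 8 + 1 (1 cut) → $30 − $1 = $29.

29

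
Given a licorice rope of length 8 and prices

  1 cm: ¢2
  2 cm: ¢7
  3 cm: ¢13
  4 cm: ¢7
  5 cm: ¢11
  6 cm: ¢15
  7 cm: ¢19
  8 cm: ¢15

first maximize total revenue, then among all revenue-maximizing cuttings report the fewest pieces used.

3

Let r[k] be the best obtainable value from length k. For each k, try every first piece i and keep the best of price[i] + r[k−i].
r[1] = 2
r[2] = max(2+2, 7+0) = 7
r[3] = max(2+7, 7+2, 13+0) = 13
r[4] = max(2+13, 7+7, 13+2, 7+0) = 15
r[5] = max(2+15, 7+13, 13+7, 7+2, 11+0) = 20
r[6] = max(2+20, 7+15, 13+13, 7+7, 11+2, 15+0) = 26
r[7] = max(2+26, 7+20, 13+15, …, 15+2, 19+0) = 28
r[8] = max(2+28, 7+26, 13+20, …, 19+2, 15+0) = 33
Maximum revenue is ¢33.
Now minimize piece count subject to staying optimal: for each k, pieces[k] = 1 + min over i with p[i]+r[k−i]=r[k] of pieces[k−i].
pieces[5] = 2
pieces[6] = 2
pieces[7] = 3
pieces[8] = 3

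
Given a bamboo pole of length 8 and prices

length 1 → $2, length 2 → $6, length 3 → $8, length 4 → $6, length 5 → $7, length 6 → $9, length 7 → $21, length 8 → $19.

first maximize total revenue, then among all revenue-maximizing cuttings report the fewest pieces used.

Consider every possible first cut. r[k] is the best of p[i]+r[k−i] over all sellable i≤k.
r[1] = 2
r[2] = 6
r[3] = 8  (first piece 1, then r[2]=6)
r[4] = 12  (first piece 2, then r[2]=6)
r[5] = 14  (first piece 1, then r[4]=12)
r[6] = 18  (first piece 2, then r[4]=12)
r[7] = 21
r[8] = 24  (first piece 2, then r[6]=18)
Maximum revenue is $24.
Now minimize piece count subject to staying optimal: for each k, pieces[k] = 1 + min over i with p[i]+r[k−i]=r[k] of pieces[k−i].
pieces[5] = 2
pieces[6] = 3
pieces[7] = 1
pieces[8] = 4

4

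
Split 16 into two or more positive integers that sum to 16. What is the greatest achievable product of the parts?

Let prod[k] be the best product for length k (with at least one cut). For each first piece i, the rest contributes max(k−i, prod[k−i]).
prod[2] = 1*max(1,0) = 1*1 = 1
prod[3] = 1*max(2,1) = 1*2 = 2
prod[4] = 2*max(2,1) = 2*2 = 4
prod[5] = 2*max(3,2) = 2*3 = 6
prod[6] = 3*max(3,2) = 3*3 = 9
prod[7] = 2*max(5,6) = 2*6 = 12
prod[8] = 2*max(6,9) = 2*9 = 18
prod[9] = 3*max(6,9) = 3*9 = 27
prod[10] = 2*max(8,18) = 2*18 = 36
prod[11] = 2*max(9,27) = 2*27 = 54
prod[12] = 3*max(9,27) = 3*27 = 81
prod[13] = 2*max(11,54) = 2*54 = 108
prod[14] = 2*max(12,81) = 2*81 = 162
prod[15] = 3*max(12,81) = 3*81 = 243
prod[16] = 2*max(14,162) = 2*162 = 324
One optimal split: 3 + 3 + 3 + 3 + 2 + 2; product 3*3*3*3*2*2 = 324.

324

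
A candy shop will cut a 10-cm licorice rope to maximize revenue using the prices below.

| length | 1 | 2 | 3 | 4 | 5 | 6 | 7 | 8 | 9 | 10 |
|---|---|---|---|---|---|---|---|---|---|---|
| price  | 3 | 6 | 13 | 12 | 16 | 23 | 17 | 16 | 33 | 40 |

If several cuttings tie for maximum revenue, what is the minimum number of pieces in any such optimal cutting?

Let r[k] be the best obtainable value from length k. For each k, try every first piece i and keep the best of price[i] + r[k−i].
r[1] = 3
r[2] = 6  (first piece 1, then r[1]=3)
r[3] = 13
r[4] = 16  (first piece 1, then r[3]=13)
r[5] = 19  (first piece 1, then r[4]=16)
r[6] = 26  (first piece 3, then r[3]=13)
r[7] = 29  (first piece 1, then r[6]=26)
r[8] = 32  (first piece 1, then r[7]=29)
r[9] = 39  (first piece 3, then r[6]=26)
r[10] = 42  (first piece 1, then r[9]=39)
Maximum revenue is ¢42.
Now minimize piece count subject to staying optimal: for each k, pieces[k] = 1 + min over i with p[i]+r[k−i]=r[k] of pieces[k−i].
pieces[7] = 3
pieces[8] = 3
pieces[9] = 3
pieces[10] = 4

4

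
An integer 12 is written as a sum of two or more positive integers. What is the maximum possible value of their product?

Define prod[k] = max over 1≤i<k of i · max(k−i, prod[k−i]); the inner max lets the remainder stay uncut if that's better.
prod[2] = 1·max(1,0) = 1·1 = 1
prod[3] = 1·max(2,1) = 1·2 = 2
prod[4] = 2·max(2,1) = 2·2 = 4
prod[5] = 2·max(3,2) = 2·3 = 6
prod[6] = 3·max(3,2) = 3·3 = 9
prod[7] = 2·max(5,6) = 2·6 = 12
prod[8] = 2·max(6,9) = 2·9 = 18
prod[9] = 3·max(6,9) = 3·9 = 27
prod[10] = 2·max(8,18) = 2·18 = 36
prod[11] = 2·max(9,27) = 2·27 = 54
prod[12] = 3·max(9,27) = 3·27 = 81
One optimal split: 3 + 3 + 3 + 3; product 3·3·3·3 = 81.

81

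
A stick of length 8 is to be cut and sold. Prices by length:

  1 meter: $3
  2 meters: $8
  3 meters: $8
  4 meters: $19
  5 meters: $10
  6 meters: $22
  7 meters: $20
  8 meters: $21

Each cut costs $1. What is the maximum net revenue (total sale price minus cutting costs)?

Consider every possible first cut. r[k] is the best of p[i]+r[k−i] over all sellable i≤k, charging 1 whenever i<k.
r[1] = 3
r[2] = 8
r[3] = 10  (first piece 1, then r[2]=8)
r[4] = 19
r[5] = 21  (first piece 1, then r[4]=19)
r[6] = 26  (first piece 2, then r[4]=19)
r[7] = 28  (first piece 1, then r[6]=26)
r[8] = 37  (first piece 4, then r[4]=19)
One optimal plan: pieces 4 + 4 (1 cut) → $38 − $1 = $37.

37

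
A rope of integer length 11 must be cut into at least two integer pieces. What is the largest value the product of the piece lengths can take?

54

Fill prod[k] for k=2..11: at each k try every first piece i and multiply by the better of (k−i) uncut or prod[k−i].
prod[2] = 1×max(1,0) = 1×1 = 1
prod[3] = 1×max(2,1) = 1×2 = 2
prod[4] = 2×max(2,1) = 2×2 = 4
prod[5] = 2×max(3,2) = 2×3 = 6
prod[6] = 3×max(3,2) = 3×3 = 9
prod[7] = 2×max(5,6) = 2×6 = 12
prod[8] = 2×max(6,9) = 2×9 = 18
prod[9] = 3×max(6,9) = 3×9 = 27
prod[10] = 2×max(8,18) = 2×18 = 36
prod[11] = 2×max(9,27) = 2×27 = 54
One optimal split: 3 + 3 + 3 + 2; product 3×3×3×2 = 54.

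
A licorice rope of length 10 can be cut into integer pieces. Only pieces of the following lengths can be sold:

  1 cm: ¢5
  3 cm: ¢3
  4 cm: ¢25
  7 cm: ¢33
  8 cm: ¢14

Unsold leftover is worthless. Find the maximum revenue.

60

Consider every possible first cut. r[k] is the best of p[i]+r[k−i] over all sellable i≤k.
r[1] = 5
r[2] = 10  (first piece 1, then r[1]=5)
r[3] = 15  (first piece 1, then r[2]=10)
r[4] = 25
r[5] = 30  (first piece 1, then r[4]=25)
r[6] = 35  (first piece 1, then r[5]=30)
r[7] = 40  (first piece 1, then r[6]=35)
r[8] = 50  (first piece 4, then r[4]=25)
r[9] = 55  (first piece 1, then r[8]=50)
r[10] = 60  (first piece 1, then r[9]=55)
One optimal cutting: 4 + 4 + 1 + 1 → ¢60.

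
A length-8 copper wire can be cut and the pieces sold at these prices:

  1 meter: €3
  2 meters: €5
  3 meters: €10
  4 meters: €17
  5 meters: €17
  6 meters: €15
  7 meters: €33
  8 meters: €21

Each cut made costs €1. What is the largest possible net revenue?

Build net[k] bottom-up: net[k] = max over allowed piece i of (p[i] + net[k−i]) − 1 per cut.
net[1] = 3
net[2] = 5  (first piece 1, then net[1]=3)
net[3] = 10
net[4] = 17
net[5] = 19  (first piece 1, then net[4]=17)
net[6] = 21  (first piece 1, then net[5]=19)
net[7] = 33
net[8] = 35  (first piece 1, then net[7]=33)
One optimal plan: pieces 7 + 1 (1 cut) → €36 − €1 = €35.

35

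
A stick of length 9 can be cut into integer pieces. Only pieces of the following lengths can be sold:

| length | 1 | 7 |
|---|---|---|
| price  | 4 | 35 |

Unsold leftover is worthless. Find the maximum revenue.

43

Consider every possible first cut. best[k] is the best of p[i]+best[k−i] over all sellable i≤k.
best[1] = 4
best[2] = 8  (first piece 1, then best[1]=4)
best[3] = 12  (first piece 1, then best[2]=8)
best[4] = 16  (first piece 1, then best[3]=12)
best[5] = 20  (first piece 1, then best[4]=16)
best[6] = 24  (first piece 1, then best[5]=20)
best[7] = 35
best[8] = 39  (first piece 1, then best[7]=35)
best[9] = 43  (first piece 1, then best[8]=39)
One optimal cutting: 7 + 1 + 1 → 43.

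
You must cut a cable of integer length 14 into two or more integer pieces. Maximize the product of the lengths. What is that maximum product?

162

Fill prod[k] for k=2..14: at each k try every first piece i and multiply by the better of (k−i) uncut or prod[k−i].
Small cases: prod[2]=1, prod[3]=2, prod[4]=4, prod[5]=6, prod[6]=9, prod[7]=12, prod[8]=18.
prod[9] = 3*max(6,9) = 3*9 = 27
prod[10] = 2*max(8,18) = 2*18 = 36
prod[11] = 2*max(9,27) = 2*27 = 54
prod[12] = 3*max(9,27) = 3*27 = 81
prod[13] = 2*max(11,54) = 2*54 = 108
prod[14] = 2*max(12,81) = 2*81 = 162
One optimal split: 3 + 3 + 3 + 3 + 2; product 3*3*3*3*2 = 162.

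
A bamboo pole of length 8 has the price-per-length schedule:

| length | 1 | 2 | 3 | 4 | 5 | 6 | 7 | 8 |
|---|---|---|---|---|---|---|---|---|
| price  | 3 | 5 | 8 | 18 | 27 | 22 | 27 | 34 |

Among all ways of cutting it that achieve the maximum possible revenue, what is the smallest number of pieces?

Build r[k] bottom-up: r[k] = max over allowed piece i of (p[i] + r[k−i]).
r[1] = 3
r[2] = 6  (first piece 1, then r[1]=3)
r[3] = 9  (first piece 1, then r[2]=6)
r[4] = 18
r[5] = 27
r[6] = 30  (first piece 1, then r[5]=27)
r[7] = 33  (first piece 1, then r[6]=30)
r[8] = 36  (first piece 1, then r[7]=33)
Maximum revenue is $36.
Now minimize piece count subject to staying optimal: for each k, pieces[k] = 1 + min over i with p[i]+r[k−i]=r[k] of pieces[k−i].
pieces[5] = 1
pieces[6] = 2
pieces[7] = 3
pieces[8] = 2

2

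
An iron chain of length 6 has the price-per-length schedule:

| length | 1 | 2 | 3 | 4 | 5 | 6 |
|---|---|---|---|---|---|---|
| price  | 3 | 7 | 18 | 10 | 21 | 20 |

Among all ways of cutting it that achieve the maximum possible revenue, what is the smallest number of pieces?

2

Let r[k] be the best obtainable value from length k. For each k, try every first piece i and keep the best of price[i] + r[k−i].
r[1] = 3
r[2] = 7
r[3] = 18
r[4] = 21  (first piece 1, then r[3]=18)
r[5] = 25  (first piece 2, then r[3]=18)
r[6] = 36  (first piece 3, then r[3]=18)
Maximum revenue is $36.
Now minimize piece count subject to staying optimal: for each k, pieces[k] = 1 + min over i with p[i]+r[k−i]=r[k] of pieces[k−i].
pieces[3] = 1
pieces[4] = 2
pieces[5] = 2
pieces[6] = 2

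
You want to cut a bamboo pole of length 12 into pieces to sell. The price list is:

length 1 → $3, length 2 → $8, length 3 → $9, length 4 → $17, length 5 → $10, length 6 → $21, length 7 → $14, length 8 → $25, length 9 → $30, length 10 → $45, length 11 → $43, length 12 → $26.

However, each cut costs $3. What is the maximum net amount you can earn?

Build net[k] bottom-up: net[k] = max over allowed piece i of (p[i] + net[k−i]) − 3 per cut.
net[1] = 3
net[2] = max(3+3-3, 8+0) = 8
net[3] = max(3+8-3, 8+3-3, 9+0) = 9
net[4] = max(3+9-3, 8+8-3, 9+3-3, 17+0) = 17
net[5] = max(3+17-3, 8+9-3, 9+8-3, 17+3-3, 10+0) = 17
net[6] = max(3+17-3, 8+17-3, 9+9-3, 17+8-3, 10+3-3, 21+0) = 22
net[7] = max(3+22-3, 8+17-3, 9+17-3, …, 21+3-3, 14+0) = 23
net[8] = max(3+23-3, 8+22-3, 9+17-3, …, 14+3-3, 25+0) = 31
net[9] = max(3+31-3, 8+23-3, 9+22-3, …, 25+3-3, 30+0) = 31
net[10] = max(3+31-3, 8+31-3, 9+23-3, …, 30+3-3, 45+0) = 45
net[11] = max(3+45-3, 8+31-3, 9+31-3, …, 45+3-3, 43+0) = 45
net[12] = max(3+45-3, 8+45-3, 9+31-3, …, 43+3-3, 26+0) = 50
One optimal plan: pieces 10 + 2 (1 cut) → $53 − $3 = $50.

50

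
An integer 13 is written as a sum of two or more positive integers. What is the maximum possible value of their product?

108

Let f[k] be the best product for length k (with at least one cut). For each first piece i, the rest contributes max(k−i, f[k−i]).
Small cases: f[2]=1, f[3]=2, f[4]=4, f[5]=6, f[6]=9, f[7]=12.
f[8] = 2×max(6,9) = 2×9 = 18
f[9] = 3×max(6,9) = 3×9 = 27
f[10] = 2×max(8,18) = 2×18 = 36
f[11] = 2×max(9,27) = 2×27 = 54
f[12] = 3×max(9,27) = 3×27 = 81
f[13] = 2×max(11,54) = 2×54 = 108
One optimal split: 3 + 3 + 3 + 2 + 2; product 3×3×3×2×2 = 108.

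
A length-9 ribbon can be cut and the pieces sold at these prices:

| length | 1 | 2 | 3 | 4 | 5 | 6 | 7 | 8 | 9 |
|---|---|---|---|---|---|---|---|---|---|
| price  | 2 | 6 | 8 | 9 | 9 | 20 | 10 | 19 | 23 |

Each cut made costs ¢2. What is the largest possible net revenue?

26

Let v[k] be the best obtainable value from length k. For each k, try every first piece i and keep the best of price[i] + v[k−i] minus the 2 cut fee when i<k.
v[1] = 2
v[2] = 6
v[3] = 8
v[4] = 10  (first piece 2, then v[2]=6)
v[5] = 12  (first piece 2, then v[3]=8)
v[6] = 20
v[7] = 20  (first piece 1, then v[6]=20)
v[8] = 24  (first piece 2, then v[6]=20)
v[9] = 26  (first piece 3, then v[6]=20)
One optimal plan: pieces 6 + 3 (1 cut) → ¢28 − ¢2 = ¢26.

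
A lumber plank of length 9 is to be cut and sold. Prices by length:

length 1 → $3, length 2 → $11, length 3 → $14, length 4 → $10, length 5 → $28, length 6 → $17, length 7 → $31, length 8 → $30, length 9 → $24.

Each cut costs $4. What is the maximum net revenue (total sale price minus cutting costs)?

42

Let r[k] be the best obtainable value from length k. For each k, try every first piece i and keep the best of price[i] + r[k−i] minus the 4 cut fee when i<k.
r[1] = 3
r[2] = max(3+3-4, 11+0) = 11
r[3] = max(3+11-4, 11+3-4, 14+0) = 14
r[4] = max(3+14-4, 11+11-4, 14+3-4, 10+0) = 18
r[5] = max(3+18-4, 11+14-4, 14+11-4, 10+3-4, 28+0) = 28
r[6] = max(3+28-4, 11+18-4, 14+14-4, 10+11-4, 28+3-4, 17+0) = 27
r[7] = max(3+27-4, 11+28-4, 14+18-4, …, 17+3-4, 31+0) = 35
r[8] = max(3+35-4, 11+27-4, 14+28-4, …, 31+3-4, 30+0) = 38
r[9] = max(3+38-4, 11+35-4, 14+27-4, …, 30+3-4, 24+0) = 42
One optimal plan: pieces 5 + 2 + 2 (2 cuts) → $50 − $8 = $42.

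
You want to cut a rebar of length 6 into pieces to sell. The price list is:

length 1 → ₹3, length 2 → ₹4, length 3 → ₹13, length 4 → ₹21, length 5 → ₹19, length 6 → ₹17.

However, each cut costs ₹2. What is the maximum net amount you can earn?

24

Let r[k] be the best obtainable value from length k. For each k, try every first piece i and keep the best of price[i] + r[k−i] minus the 2 cut fee when i<k.
r[1] = 3
r[2] = max(3+3-2, 4+0) = 4
r[3] = max(3+4-2, 4+3-2, 13+0) = 13
r[4] = max(3+13-2, 4+4-2, 13+3-2, 21+0) = 21
r[5] = max(3+21-2, 4+13-2, 13+4-2, 21+3-2, 19+0) = 22
r[6] = max(3+22-2, 4+21-2, 13+13-2, 21+4-2, 19+3-2, 17+0) = 24
One optimal plan: pieces 3 + 3 (1 cut) → ₹26 − ₹2 = ₹24.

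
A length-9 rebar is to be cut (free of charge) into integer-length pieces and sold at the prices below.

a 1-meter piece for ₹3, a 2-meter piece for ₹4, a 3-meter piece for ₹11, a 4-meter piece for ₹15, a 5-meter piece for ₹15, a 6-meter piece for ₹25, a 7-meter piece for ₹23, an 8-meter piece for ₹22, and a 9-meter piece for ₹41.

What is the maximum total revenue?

41

Consider every possible first cut. v[k] is the best of p[i]+v[k−i] over all sellable i≤k.
v[1] = 3
v[2] = max(3+3, 4+0) = 6
v[3] = max(3+6, 4+3, 11+0) = 11
v[4] = max(3+11, 4+6, 11+3, 15+0) = 15
v[5] = max(3+15, 4+11, 11+6, 15+3, 15+0) = 18
v[6] = max(3+18, 4+15, 11+11, 15+6, 15+3, 25+0) = 25
v[7] = max(3+25, 4+18, 11+15, …, 25+3, 23+0) = 28
v[8] = max(3+28, 4+25, 11+18, …, 23+3, 22+0) = 31
v[9] = max(3+31, 4+28, 11+25, …, 22+3, 41+0) = 41
Best is to sell the whole 9-meter piece uncut for ₹41.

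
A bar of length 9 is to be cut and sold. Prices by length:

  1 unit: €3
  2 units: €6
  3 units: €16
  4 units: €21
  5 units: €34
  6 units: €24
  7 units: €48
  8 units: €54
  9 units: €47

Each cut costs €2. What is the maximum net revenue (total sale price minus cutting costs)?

Consider every possible first cut. r[k] is the best of p[i]+r[k−i] over all sellable i≤k, charging 2 whenever i<k.
r[1] = 3
r[2] = max(3+3-2, 6+0) = 6
r[3] = max(3+6-2, 6+3-2, 16+0) = 16
r[4] = max(3+16-2, 6+6-2, 16+3-2, 21+0) = 21
r[5] = max(3+21-2, 6+16-2, 16+6-2, 21+3-2, 34+0) = 34
r[6] = max(3+34-2, 6+21-2, 16+16-2, 21+6-2, 34+3-2, 24+0) = 35
r[7] = max(3+35-2, 6+34-2, 16+21-2, …, 24+3-2, 48+0) = 48
r[8] = max(3+48-2, 6+35-2, 16+34-2, …, 48+3-2, 54+0) = 54
r[9] = max(3+54-2, 6+48-2, 16+35-2, …, 54+3-2, 47+0) = 55
One optimal plan: pieces 8 + 1 (1 cut) → €57 − €2 = €55.

55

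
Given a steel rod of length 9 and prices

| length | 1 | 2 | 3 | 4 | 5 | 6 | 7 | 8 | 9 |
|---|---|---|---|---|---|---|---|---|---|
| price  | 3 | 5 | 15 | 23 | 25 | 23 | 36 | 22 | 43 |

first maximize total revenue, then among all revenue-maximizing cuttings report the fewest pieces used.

Build r[k] bottom-up: r[k] = max over allowed piece i of (p[i] + r[k−i]).
r[1] = 3
r[2] = max(3+3, 5+0) = 6
r[3] = max(3+6, 5+3, 15+0) = 15
r[4] = max(3+15, 5+6, 15+3, 23+0) = 23
r[5] = max(3+23, 5+15, 15+6, 23+3, 25+0) = 26
r[6] = max(3+26, 5+23, 15+15, 23+6, 25+3, 23+0) = 30
r[7] = max(3+30, 5+26, 15+23, …, 23+3, 36+0) = 38
r[8] = max(3+38, 5+30, 15+26, …, 36+3, 22+0) = 46
r[9] = max(3+46, 5+38, 15+30, …, 22+3, 43+0) = 49
Maximum revenue is $49.
Now minimize piece count subject to staying optimal: for each k, pieces[k] = 1 + min over i with p[i]+r[k−i]=r[k] of pieces[k−i].
pieces[6] = 2
pieces[7] = 2
pieces[8] = 2
pieces[9] = 3

3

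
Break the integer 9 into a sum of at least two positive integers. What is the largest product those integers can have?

27

Let f[k] be the best product for length k (with at least one cut). For each first piece i, the rest contributes max(k−i, f[k−i]).
f[2] = 1*max(1,0) = 1*1 = 1
f[3] = 1*max(2,1) = 1*2 = 2
f[4] = 2*max(2,1) = 2*2 = 4
f[5] = 2*max(3,2) = 2*3 = 6
f[6] = 3*max(3,2) = 3*3 = 9
f[7] = 2*max(5,6) = 2*6 = 12
f[8] = 2*max(6,9) = 2*9 = 18
f[9] = 3*max(6,9) = 3*9 = 27
One optimal split: 3 + 3 + 3; product 3*3*3 = 27.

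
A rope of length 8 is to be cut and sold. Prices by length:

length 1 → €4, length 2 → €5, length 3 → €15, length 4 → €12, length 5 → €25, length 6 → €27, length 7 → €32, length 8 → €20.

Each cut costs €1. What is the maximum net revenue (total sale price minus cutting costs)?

Let v[k] be the best obtainable value from length k. For each k, try every first piece i and keep the best of price[i] + v[k−i] minus the 1 cut fee when i<k.
v[1] = 4
v[2] = max(4+4-1, 5+0) = 7
v[3] = max(4+7-1, 5+4-1, 15+0) = 15
v[4] = max(4+15-1, 5+7-1, 15+4-1, 12+0) = 18
v[5] = max(4+18-1, 5+15-1, 15+7-1, 12+4-1, 25+0) = 25
v[6] = max(4+25-1, 5+18-1, 15+15-1, 12+7-1, 25+4-1, 27+0) = 29
v[7] = max(4+29-1, 5+25-1, 15+18-1, …, 27+4-1, 32+0) = 32
v[8] = max(4+32-1, 5+29-1, 15+25-1, …, 32+4-1, 20+0) = 39
One optimal plan: pieces 5 + 3 (1 cut) → €40 − €1 = €39.

39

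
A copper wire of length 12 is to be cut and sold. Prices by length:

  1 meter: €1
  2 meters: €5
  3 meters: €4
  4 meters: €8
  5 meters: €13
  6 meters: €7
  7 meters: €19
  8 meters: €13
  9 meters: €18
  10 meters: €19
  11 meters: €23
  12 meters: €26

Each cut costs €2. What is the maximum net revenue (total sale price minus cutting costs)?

Consider every possible first cut. r[k] is the best of p[i]+r[k−i] over all sellable i≤k, charging 2 whenever i<k.
r[1] = 1
r[2] = max(1+1-2, 5+0) = 5
r[3] = max(1+5-2, 5+1-2, 4+0) = 4
r[4] = max(1+4-2, 5+5-2, 4+1-2, 8+0) = 8
r[5] = max(1+8-2, 5+4-2, 4+5-2, 8+1-2, 13+0) = 13
r[6] = max(1+13-2, 5+8-2, 4+4-2, 8+5-2, 13+1-2, 7+0) = 12
r[7] = max(1+12-2, 5+13-2, 4+8-2, …, 7+1-2, 19+0) = 19
r[8] = max(1+19-2, 5+12-2, 4+13-2, …, 19+1-2, 13+0) = 18
r[9] = max(1+18-2, 5+19-2, 4+12-2, …, 13+1-2, 18+0) = 22
r[10] = max(1+22-2, 5+18-2, 4+19-2, …, 18+1-2, 19+0) = 24
r[11] = max(1+24-2, 5+22-2, 4+18-2, …, 19+1-2, 23+0) = 25
r[12] = max(1+25-2, 5+24-2, 4+22-2, …, 23+1-2, 26+0) = 30
One optimal plan: pieces 7 + 5 (1 cut) → €32 − €2 = €30.

30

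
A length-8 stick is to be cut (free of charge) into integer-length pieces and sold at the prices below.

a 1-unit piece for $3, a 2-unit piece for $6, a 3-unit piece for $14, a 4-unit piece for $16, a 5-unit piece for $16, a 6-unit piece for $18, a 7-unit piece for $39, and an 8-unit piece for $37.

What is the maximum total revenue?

42

Build best[k] bottom-up: best[k] = max over allowed piece i of (p[i] + best[k−i]).
best[1] = 3
best[2] = max(3+3, 6+0) = 6
best[3] = max(3+6, 6+3, 14+0) = 14
best[4] = max(3+14, 6+6, 14+3, 16+0) = 17
best[5] = max(3+17, 6+14, 14+6, 16+3, 16+0) = 20
best[6] = max(3+20, 6+17, 14+14, 16+6, 16+3, 18+0) = 28
best[7] = max(3+28, 6+20, 14+17, …, 18+3, 39+0) = 39
best[8] = max(3+39, 6+28, 14+20, …, 39+3, 37+0) = 42
One optimal cutting: 7 + 1 → $39 + $3 = $42.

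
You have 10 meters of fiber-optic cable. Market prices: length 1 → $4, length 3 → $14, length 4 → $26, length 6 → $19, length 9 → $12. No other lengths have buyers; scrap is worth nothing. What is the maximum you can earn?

Build f[k] bottom-up: f[k] = max over allowed piece i of (p[i] + f[k−i]).
f[1] = 4
f[2] = 8  (first piece 1, then f[1]=4)
f[3] = 14
f[4] = 26
f[5] = 30  (first piece 1, then f[4]=26)
f[6] = 34  (first piece 1, then f[5]=30)
f[7] = 40  (first piece 3, then f[4]=26)
f[8] = 52  (first piece 4, then f[4]=26)
f[9] = 56  (first piece 1, then f[8]=52)
f[10] = 60  (first piece 1, then f[9]=56)
One optimal cutting: 4 + 4 + 1 + 1 → $60.

60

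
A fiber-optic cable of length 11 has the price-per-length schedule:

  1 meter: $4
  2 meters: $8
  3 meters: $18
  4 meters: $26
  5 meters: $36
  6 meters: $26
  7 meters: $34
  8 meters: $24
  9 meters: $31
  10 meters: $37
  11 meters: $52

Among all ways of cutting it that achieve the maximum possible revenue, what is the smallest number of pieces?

3

Let r[k] be the best obtainable value from length k. For each k, try every first piece i and keep the best of price[i] + r[k−i].
r[1] = 4
r[2] = 8  (first piece 1, then r[1]=4)
r[3] = 18
r[4] = 26
r[5] = 36
r[6] = 40  (first piece 1, then r[5]=36)
r[7] = 44  (first piece 1, then r[6]=40)
r[8] = 54  (first piece 3, then r[5]=36)
r[9] = 62  (first piece 4, then r[5]=36)
r[10] = 72  (first piece 5, then r[5]=36)
r[11] = 76  (first piece 1, then r[10]=72)
Maximum revenue is $76.
Now minimize piece count subject to staying optimal: for each k, pieces[k] = 1 + min over i with p[i]+r[k−i]=r[k] of pieces[k−i].
pieces[8] = 2
pieces[9] = 2
pieces[10] = 2
pieces[11] = 3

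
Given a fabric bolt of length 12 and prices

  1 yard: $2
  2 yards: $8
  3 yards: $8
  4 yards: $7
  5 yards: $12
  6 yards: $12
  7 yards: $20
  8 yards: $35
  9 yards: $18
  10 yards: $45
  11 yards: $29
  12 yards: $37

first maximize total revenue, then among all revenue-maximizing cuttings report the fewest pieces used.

2

Let r[k] be the best obtainable value from length k. For each k, try every first piece i and keep the best of price[i] + r[k−i].
r[1] = 2
r[2] = 8
r[3] = 10  (first piece 1, then r[2]=8)
r[4] = 16  (first piece 2, then r[2]=8)
r[5] = 18  (first piece 1, then r[4]=16)
r[6] = 24  (first piece 2, then r[4]=16)
r[7] = 26  (first piece 1, then r[6]=24)
r[8] = 35
r[9] = 37  (first piece 1, then r[8]=35)
r[10] = 45
r[11] = 47  (first piece 1, then r[10]=45)
r[12] = 53  (first piece 2, then r[10]=45)
Maximum revenue is $53.
Now minimize piece count subject to staying optimal: for each k, pieces[k] = 1 + min over i with p[i]+r[k−i]=r[k] of pieces[k−i].
pieces[9] = 2
pieces[10] = 1
pieces[11] = 2
pieces[12] = 2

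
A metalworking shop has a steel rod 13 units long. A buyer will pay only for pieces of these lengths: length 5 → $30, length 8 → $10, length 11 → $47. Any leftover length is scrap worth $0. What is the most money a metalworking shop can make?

60

Build f[k] bottom-up: f[k] = max over allowed piece i of (p[i] + f[k−i]).
f[1] = 0
f[2] = 0
f[3] = 0
f[4] = 0
f[5] = 30
f[6] = 30
f[7] = 30
f[8] = 30
f[9] = 30
f[10] = 60  (first piece 5, then f[5]=30)
f[11] = 60
f[12] = 60
f[13] = 60
One optimal cutting: pieces 5 + 5 with 3 units of scrap → $60.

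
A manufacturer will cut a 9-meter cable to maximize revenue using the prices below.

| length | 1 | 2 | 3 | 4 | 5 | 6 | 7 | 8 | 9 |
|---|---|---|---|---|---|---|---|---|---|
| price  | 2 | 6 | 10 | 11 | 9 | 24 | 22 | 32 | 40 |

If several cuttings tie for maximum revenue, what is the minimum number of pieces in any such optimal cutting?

Let r[k] be the best obtainable value from length k. For each k, try every first piece i and keep the best of price[i] + r[k−i].
r[1] = 2
r[2] = 6
r[3] = 10
r[4] = 12  (first piece 1, then r[3]=10)
r[5] = 16  (first piece 2, then r[3]=10)
r[6] = 24
r[7] = 26  (first piece 1, then r[6]=24)
r[8] = 32
r[9] = 40
Maximum revenue is €40.
Now minimize piece count subject to staying optimal: for each k, pieces[k] = 1 + min over i with p[i]+r[k−i]=r[k] of pieces[k−i].
pieces[6] = 1
pieces[7] = 2
pieces[8] = 1
pieces[9] = 1

1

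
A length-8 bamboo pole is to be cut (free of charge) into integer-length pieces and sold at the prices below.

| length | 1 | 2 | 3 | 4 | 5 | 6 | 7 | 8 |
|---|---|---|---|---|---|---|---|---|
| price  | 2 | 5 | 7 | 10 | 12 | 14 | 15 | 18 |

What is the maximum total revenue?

Build r[k] bottom-up: r[k] = max over allowed piece i of (p[i] + r[k−i]).
r[1] = 2
r[2] = max(2+2, 5+0) = 5
r[3] = max(2+5, 5+2, 7+0) = 7
r[4] = max(2+7, 5+5, 7+2, 10+0) = 10
r[5] = max(2+10, 5+7, 7+5, 10+2, 12+0) = 12
r[6] = max(2+12, 5+10, 7+7, 10+5, 12+2, 14+0) = 15
r[7] = max(2+15, 5+12, 7+10, …, 14+2, 15+0) = 17
r[8] = max(2+17, 5+15, 7+12, …, 15+2, 18+0) = 20
One optimal cutting: 2 + 2 + 2 + 2 → $5 + $5 + $5 + $5 = $20.

20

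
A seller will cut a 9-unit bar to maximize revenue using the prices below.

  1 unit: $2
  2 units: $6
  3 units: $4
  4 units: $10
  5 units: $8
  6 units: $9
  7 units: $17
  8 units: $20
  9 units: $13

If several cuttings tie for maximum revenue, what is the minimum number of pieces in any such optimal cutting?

Build r[k] bottom-up: r[k] = max over allowed piece i of (p[i] + r[k−i]).
r[1] = 2
r[2] = 6
r[3] = 8  (first piece 1, then r[2]=6)
r[4] = 12  (first piece 2, then r[2]=6)
r[5] = 14  (first piece 1, then r[4]=12)
r[6] = 18  (first piece 2, then r[4]=12)
r[7] = 20  (first piece 1, then r[6]=18)
r[8] = 24  (first piece 2, then r[6]=18)
r[9] = 26  (first piece 1, then r[8]=24)
Maximum revenue is $26.
Now minimize piece count subject to staying optimal: for each k, pieces[k] = 1 + min over i with p[i]+r[k−i]=r[k] of pieces[k−i].
pieces[6] = 3
pieces[7] = 4
pieces[8] = 4
pieces[9] = 5

5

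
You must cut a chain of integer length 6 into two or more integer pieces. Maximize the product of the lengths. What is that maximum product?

9

Define f[k] = max over 1≤i<k of i · max(k−i, f[k−i]); the inner max lets the remainder stay uncut if that's better.
f[2] = 1·max(1,0) = 1·1 = 1
f[3] = 1·max(2,1) = 1·2 = 2
f[4] = 2·max(2,1) = 2·2 = 4
f[5] = 2·max(3,2) = 2·3 = 6
f[6] = 3·max(3,2) = 3·3 = 9
One optimal split: 3 + 3; product 3·3 = 9.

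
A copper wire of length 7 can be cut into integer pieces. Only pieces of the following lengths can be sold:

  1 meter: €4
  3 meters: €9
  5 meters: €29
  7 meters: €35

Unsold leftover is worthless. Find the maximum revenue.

Consider every possible first cut. best[k] is the best of p[i]+best[k−i] over all sellable i≤k.
best[1] = 4
best[2] = 8  (first piece 1, then best[1]=4)
best[3] = 12  (first piece 1, then best[2]=8)
best[4] = 16  (first piece 1, then best[3]=12)
best[5] = 29
best[6] = 33  (first piece 1, then best[5]=29)
best[7] = 37  (first piece 1, then best[6]=33)
One optimal cutting: 5 + 1 + 1 → €37.

37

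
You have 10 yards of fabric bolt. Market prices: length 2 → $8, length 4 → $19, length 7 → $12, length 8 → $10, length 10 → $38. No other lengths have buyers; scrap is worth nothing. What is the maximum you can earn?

Let best[k] be the best obtainable value from length k. For each k, try every first piece i and keep the best of price[i] + best[k−i].
best[1] = 0
best[2] = 8
best[3] = 8
best[4] = 19
best[5] = 19
best[6] = 27  (first piece 2, then best[4]=19)
best[7] = 27
best[8] = 38  (first piece 4, then best[4]=19)
best[9] = 38
best[10] = 46  (first piece 2, then best[8]=38)
One optimal cutting: 4 + 4 + 2 → $46.

46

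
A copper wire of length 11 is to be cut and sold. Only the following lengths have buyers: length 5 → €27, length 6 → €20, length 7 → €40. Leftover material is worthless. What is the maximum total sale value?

Consider every possible first cut. f[k] is the best of p[i]+f[k−i] over all sellable i≤k.
f[1] = 0
f[2] = 0
f[3] = 0
f[4] = 0
f[5] = 27
f[6] = max(27+0, 20+0) = 27
f[7] = max(27+0, 20+0, 40+0) = 40
f[8] = max(27+0, 20+0, 40+0) = 40
f[9] = max(27+0, 20+0, 40+0) = 40
f[10] = max(27+27, 20+0, 40+0) = 54
f[11] = max(27+27, 20+27, 40+0) = 54
One optimal cutting: pieces 5 + 5 with 1 meter of scrap → €54.

54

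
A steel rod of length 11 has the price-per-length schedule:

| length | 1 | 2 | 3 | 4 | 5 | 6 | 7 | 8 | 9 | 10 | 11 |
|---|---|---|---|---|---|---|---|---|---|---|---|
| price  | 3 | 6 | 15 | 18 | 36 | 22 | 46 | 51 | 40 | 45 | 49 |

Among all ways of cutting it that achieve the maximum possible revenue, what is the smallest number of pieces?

3

Consider every possible first cut. r[k] is the best of p[i]+r[k−i] over all sellable i≤k.
r[1] = 3
r[2] = 6  (first piece 1, then r[1]=3)
r[3] = 15
r[4] = 18  (first piece 1, then r[3]=15)
r[5] = 36
r[6] = 39  (first piece 1, then r[5]=36)
r[7] = 46
r[8] = 51  (first piece 3, then r[5]=36)
r[9] = 54  (first piece 1, then r[8]=51)
r[10] = 72  (first piece 5, then r[5]=36)
r[11] = 75  (first piece 1, then r[10]=72)
Maximum revenue is $75.
Now minimize piece count subject to staying optimal: for each k, pieces[k] = 1 + min over i with p[i]+r[k−i]=r[k] of pieces[k−i].
pieces[8] = 1
pieces[9] = 2
pieces[10] = 2
pieces[11] = 3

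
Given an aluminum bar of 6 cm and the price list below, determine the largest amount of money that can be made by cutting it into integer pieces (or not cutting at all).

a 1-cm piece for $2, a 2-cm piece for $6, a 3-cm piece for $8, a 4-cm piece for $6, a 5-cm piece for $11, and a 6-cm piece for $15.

Consider every possible first cut. best[k] is the best of p[i]+best[k−i] over all sellable i≤k.
best[1] = 2
best[2] = 6
best[3] = 8  (first piece 1, then best[2]=6)
best[4] = 12  (first piece 2, then best[2]=6)
best[5] = 14  (first piece 1, then best[4]=12)
best[6] = 18  (first piece 2, then best[4]=12)
One optimal cutting: 2 + 2 + 2 → $6 + $6 + $6 = $18.

18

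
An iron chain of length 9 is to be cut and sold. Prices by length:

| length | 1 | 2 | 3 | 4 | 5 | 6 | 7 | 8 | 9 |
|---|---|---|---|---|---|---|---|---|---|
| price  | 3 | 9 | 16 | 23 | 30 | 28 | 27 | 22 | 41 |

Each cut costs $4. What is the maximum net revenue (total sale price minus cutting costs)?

49

Consider every possible first cut. net[k] is the best of p[i]+net[k−i] over all sellable i≤k, charging 4 whenever i<k.
net[1] = 3
net[2] = 9
net[3] = 16
net[4] = 23
net[5] = 30
net[6] = 29  (first piece 1, then net[5]=30)
net[7] = 35  (first piece 2, then net[5]=30)
net[8] = 42  (first piece 3, then net[5]=30)
net[9] = 49  (first piece 4, then net[5]=30)
One optimal plan: pieces 5 + 4 (1 cut) → $53 − $4 = $49.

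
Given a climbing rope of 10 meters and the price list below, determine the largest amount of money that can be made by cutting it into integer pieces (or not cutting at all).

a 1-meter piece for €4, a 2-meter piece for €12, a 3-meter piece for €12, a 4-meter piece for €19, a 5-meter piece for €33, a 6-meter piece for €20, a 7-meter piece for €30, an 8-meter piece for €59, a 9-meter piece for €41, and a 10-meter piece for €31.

71

Build best[k] bottom-up: best[k] = max over allowed piece i of (p[i] + best[k−i]).
best[1] = 4
best[2] = max(4+4, 12+0) = 12
best[3] = max(4+12, 12+4, 12+0) = 16
best[4] = max(4+16, 12+12, 12+4, 19+0) = 24
best[5] = max(4+24, 12+16, 12+12, 19+4, 33+0) = 33
best[6] = max(4+33, 12+24, 12+16, 19+12, 33+4, 20+0) = 37
best[7] = max(4+37, 12+33, 12+24, …, 20+4, 30+0) = 45
best[8] = max(4+45, 12+37, 12+33, …, 30+4, 59+0) = 59
best[9] = max(4+59, 12+45, 12+37, …, 59+4, 41+0) = 63
best[10] = max(4+63, 12+59, 12+45, …, 41+4, 31+0) = 71
One optimal cutting: 8 + 2 → €59 + €12 = €71.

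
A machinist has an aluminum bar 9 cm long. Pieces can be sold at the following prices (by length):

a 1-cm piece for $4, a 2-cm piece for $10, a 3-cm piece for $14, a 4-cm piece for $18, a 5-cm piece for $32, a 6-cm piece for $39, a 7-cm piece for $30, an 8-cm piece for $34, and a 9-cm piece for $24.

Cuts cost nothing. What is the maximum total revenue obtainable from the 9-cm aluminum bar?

Let best[k] be the best obtainable value from length k. For each k, try every first piece i and keep the best of price[i] + best[k−i].
best[1] = 4
best[2] = max(4+4, 10+0) = 10
best[3] = max(4+10, 10+4, 14+0) = 14
best[4] = max(4+14, 10+10, 14+4, 18+0) = 20
best[5] = max(4+20, 10+14, 14+10, 18+4, 32+0) = 32
best[6] = max(4+32, 10+20, 14+14, 18+10, 32+4, 39+0) = 39
best[7] = max(4+39, 10+32, 14+20, …, 39+4, 30+0) = 43
best[8] = max(4+43, 10+39, 14+32, …, 30+4, 34+0) = 49
best[9] = max(4+49, 10+43, 14+39, …, 34+4, 24+0) = 53
One optimal cutting: 6 + 2 + 1 → $39 + $10 + $4 = $53.

53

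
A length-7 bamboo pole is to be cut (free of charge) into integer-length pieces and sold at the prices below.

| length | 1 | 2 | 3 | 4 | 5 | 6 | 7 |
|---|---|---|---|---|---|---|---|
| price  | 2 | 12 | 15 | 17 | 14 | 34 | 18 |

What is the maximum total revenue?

39

Let r[k] be the best obtainable value from length k. For each k, try every first piece i and keep the best of price[i] + r[k−i].
r[1] = 2
r[2] = 12
r[3] = 15
r[4] = 24  (first piece 2, then r[2]=12)
r[5] = 27  (first piece 2, then r[3]=15)
r[6] = 36  (first piece 2, then r[4]=24)
r[7] = 39  (first piece 2, then r[5]=27)
One optimal cutting: 3 + 2 + 2 → $15 + $12 + $12 = $39.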